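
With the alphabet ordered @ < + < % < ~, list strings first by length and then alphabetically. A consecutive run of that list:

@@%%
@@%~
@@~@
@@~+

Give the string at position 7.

Advancing 3 positions from @@~+ through @@~+ → @@~% → @@~~ reaches term 7.

@+@@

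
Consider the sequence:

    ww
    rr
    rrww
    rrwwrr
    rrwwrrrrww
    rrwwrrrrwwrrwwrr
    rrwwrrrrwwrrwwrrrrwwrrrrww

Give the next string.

rrwwrrrrwwrrwwrrrrwwrrrrwwrrwwrrrrwwrrwwrr

Each term (from the third on) is the previous term followed by the one before it: term 3 = rr·ww = rrww.
Continuing: rrwwrrrrwwrrwwrrrrwwrrrrww · rrwwrrrrwwrrwwrr gives term 8.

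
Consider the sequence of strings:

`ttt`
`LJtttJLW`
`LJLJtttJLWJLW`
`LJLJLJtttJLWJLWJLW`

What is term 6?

Each term wraps the previous one in LJ on the left and JLW on the right.
From LJLJLJtttJLWJLWJLW, 2 further steps: LJLJLJtttJLWJLWJLW → LJLJLJLJtttJLWJLWJLWJLW → (answer).

LJLJLJLJLJtttJLWJLWJLWJLWJLW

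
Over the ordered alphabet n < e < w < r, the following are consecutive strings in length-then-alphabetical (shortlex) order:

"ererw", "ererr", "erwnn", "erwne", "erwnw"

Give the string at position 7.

Continuing the enumeration 2 steps past erwnw: erwnw → erwnr → (answer).

erwen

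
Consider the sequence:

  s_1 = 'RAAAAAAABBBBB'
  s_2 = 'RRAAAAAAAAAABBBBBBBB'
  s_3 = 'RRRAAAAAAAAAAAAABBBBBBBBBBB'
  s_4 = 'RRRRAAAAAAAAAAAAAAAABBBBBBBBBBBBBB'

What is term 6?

Reading off run lengths: R runs 1, 2, 3, 4; A runs 7, 10, 13, 16; B runs 5, 8, 11, 14 — each is linear in n, where the shown terms are n = 2, 3, 4, 5.
Setting n = 7 gives 6, 22, 20 characters in each block.

RRRRRRAAAAAAAAAAAAAAAAAAAAAABBBBBBBBBBBBBBBBBBBB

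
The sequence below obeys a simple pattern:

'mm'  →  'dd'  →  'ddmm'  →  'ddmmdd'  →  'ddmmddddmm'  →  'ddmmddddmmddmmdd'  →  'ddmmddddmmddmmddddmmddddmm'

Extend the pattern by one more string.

ddmmddddmmddmmddddmmddddmmddmmddddmmddmmdd

This is a Fibonacci-style word recurrence s(k) = s(k−1)·s(k−2): e.g. dd·mm = ddmm.
Continuing: ddmmddddmmddmmddddmmddddmm · ddmmddddmmddmmdd gives term 8.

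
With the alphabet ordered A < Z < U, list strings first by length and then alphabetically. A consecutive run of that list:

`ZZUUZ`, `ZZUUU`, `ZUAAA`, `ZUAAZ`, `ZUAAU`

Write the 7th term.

ZUAZZ

Stepping forward 2 times from ZUAAU: ZUAAU → ZUAZA, then the target.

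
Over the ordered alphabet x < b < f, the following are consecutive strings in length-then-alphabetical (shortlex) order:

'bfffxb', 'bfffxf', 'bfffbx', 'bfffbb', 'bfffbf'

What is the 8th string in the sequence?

bfffff

Stepping forward 3 times from bfffbf: bfffbf → bffffx → bffffb, then the target.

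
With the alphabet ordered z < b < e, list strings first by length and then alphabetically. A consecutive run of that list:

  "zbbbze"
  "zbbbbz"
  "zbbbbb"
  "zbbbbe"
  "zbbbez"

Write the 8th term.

Stepping forward 3 times from zbbbez: zbbbez → zbbbeb → zbbbee, then the target.

zbbezz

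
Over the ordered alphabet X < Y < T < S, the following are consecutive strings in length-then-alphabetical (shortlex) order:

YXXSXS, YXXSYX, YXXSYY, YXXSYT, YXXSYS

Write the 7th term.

Stepping forward 2 times from YXXSYS: YXXSYS → YXXSTX, then the target.

YXXSTY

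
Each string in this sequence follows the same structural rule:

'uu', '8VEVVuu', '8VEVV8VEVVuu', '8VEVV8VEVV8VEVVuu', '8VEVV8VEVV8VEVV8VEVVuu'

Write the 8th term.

8VEVV8VEVV8VEVV8VEVV8VEVV8VEVV8VEVVuu

Each term is the previous one with 8VEVV prepended.
From 8VEVV8VEVV8VEVV8VEVVuu, 3 further steps: 8VEVV8VEVV8VEVV8VEVVuu → 8VEVV8VEVV8VEVV8VEVV8VEVVuu → 8VEVV8VEVV8VEVV8VEVV8VEVV8VEVVuu → (answer).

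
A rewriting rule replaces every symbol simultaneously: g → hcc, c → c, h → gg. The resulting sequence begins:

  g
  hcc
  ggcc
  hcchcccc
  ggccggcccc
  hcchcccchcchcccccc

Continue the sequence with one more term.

Rewriting the 18 symbols of hcchcccchcchcccccc one by one yields gg c c gg c c c c gg c c gg c c c c c c; concatenated:

ggccggccccggccggcccccc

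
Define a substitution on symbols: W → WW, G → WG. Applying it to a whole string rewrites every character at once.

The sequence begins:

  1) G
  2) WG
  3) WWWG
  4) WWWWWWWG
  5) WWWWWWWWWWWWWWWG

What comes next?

Rewriting the 16 symbols of WWWWWWWWWWWWWWWG one by one yields WW WW WW WW WW WW WW WW WW WW WW WW WW WW WW WG; concatenated:

WWWWWWWWWWWWWWWWWWWWWWWWWWWWWWWG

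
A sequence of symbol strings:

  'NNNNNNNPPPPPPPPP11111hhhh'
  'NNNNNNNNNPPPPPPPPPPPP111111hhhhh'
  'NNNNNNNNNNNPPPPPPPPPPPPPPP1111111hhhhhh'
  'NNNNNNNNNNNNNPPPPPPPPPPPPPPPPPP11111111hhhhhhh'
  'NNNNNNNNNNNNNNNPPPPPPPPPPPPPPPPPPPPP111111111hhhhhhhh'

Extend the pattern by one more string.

NNNNNNNNNNNNNNNNNPPPPPPPPPPPPPPPPPPPPPPPP1111111111hhhhhhhhh

Each string has the form N^{2n+3} P^{3n+3} 1^{n+3} h^{n+2}, where the shown terms are n = 2, 3, 4, 5, 6.
For the next term, n = 7, so the run lengths are 17, 24, 10, 9.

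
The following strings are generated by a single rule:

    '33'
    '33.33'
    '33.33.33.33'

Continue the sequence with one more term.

Every step duplicates the string with '.' between the halves.
Doubling 33.33.33.33 with '.' between the halves:

33.33.33.33.33.33.33.33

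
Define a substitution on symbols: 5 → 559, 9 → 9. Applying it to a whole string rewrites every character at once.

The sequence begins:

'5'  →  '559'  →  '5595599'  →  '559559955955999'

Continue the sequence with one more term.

5595599559559995595599559559999

φ(559559955955999) expands symbol-by-symbol to 559 559 9 559 559 9 9 559 559 9 559 559 9 9 9; joining the 15 pieces gives the next term.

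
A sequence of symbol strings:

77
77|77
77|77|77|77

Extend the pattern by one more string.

s(k+1) = s(k)·|·s(k) — each term doubles the last with '|' between the halves.
One more doubling of 77|77|77|77 gives the answer.

77|77|77|77|77|77|77|77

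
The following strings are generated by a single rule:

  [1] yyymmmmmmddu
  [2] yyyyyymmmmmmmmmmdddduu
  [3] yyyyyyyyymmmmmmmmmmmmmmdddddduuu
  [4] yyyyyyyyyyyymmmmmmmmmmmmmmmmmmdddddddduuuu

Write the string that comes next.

Each string has the form y^{3n} m^{4n+2} d^{2n} u^{n} (n = 1, 2, …).
Setting n = 5 gives 15, 22, 10, 5 characters in each block.

yyyyyyyyyyyyyyymmmmmmmmmmmmmmmmmmmmmmdddddddddduuuuu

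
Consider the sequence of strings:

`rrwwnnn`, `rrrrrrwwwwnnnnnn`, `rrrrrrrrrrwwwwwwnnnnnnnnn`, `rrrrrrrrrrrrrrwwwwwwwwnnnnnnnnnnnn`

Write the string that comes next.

rrrrrrrrrrrrrrrrrrwwwwwwwwwwnnnnnnnnnnnnnnn

Reading off run lengths: r runs 2, 6, 10, 14; w runs 2, 4, 6, 8; n runs 3, 6, 9, 12 — each is linear in n (n = 1, 2, …).
Setting n = 5 gives 18, 10, 15 characters in each block.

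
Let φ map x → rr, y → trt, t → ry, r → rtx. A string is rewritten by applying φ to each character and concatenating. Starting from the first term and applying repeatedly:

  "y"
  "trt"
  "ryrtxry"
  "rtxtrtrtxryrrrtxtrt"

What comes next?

Rewriting the 19 symbols of rtxtrtrtxryrrrtxtrt one by one yields rtx ry rr ry rtx ry rtx ry rr rtx trt rtx rtx rtx ry rr ry rtx ry; concatenated:

rtxryrrryrtxryrtxryrrrtxtrtrtxrtxrtxryrrryrtxry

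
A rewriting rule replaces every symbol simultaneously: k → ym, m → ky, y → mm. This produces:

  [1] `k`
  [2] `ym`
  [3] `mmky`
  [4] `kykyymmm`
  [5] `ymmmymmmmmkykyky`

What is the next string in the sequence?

mmkykykymmkykykykykyymmmymmmymmm

φ(ymmmymmmmmkykyky) expands symbol-by-symbol to mm ky ky ky mm ky ky ky ky ky ym mm ym mm ym mm; joining the 16 pieces gives the next term.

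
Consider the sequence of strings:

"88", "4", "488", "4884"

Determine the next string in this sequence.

4884488

Each term (from the third on) is the previous term followed by the one before it: term 3 = 4·88 = 488.
So term 5 is 4884·488.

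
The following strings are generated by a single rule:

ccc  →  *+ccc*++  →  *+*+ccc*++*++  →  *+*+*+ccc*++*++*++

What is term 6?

*+*+*+*+*+ccc*++*++*++*++*++

Every step adds *+ to the front and *++ to the end of the previous string.
From *+*+*+ccc*++*++*++, 2 further steps: *+*+*+ccc*++*++*++ → *+*+*+*+ccc*++*++*++*++ → (answer).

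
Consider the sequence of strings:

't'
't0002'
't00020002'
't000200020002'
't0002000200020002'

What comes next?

Every step adds 0002 to the end: s(k+1) = s(k)·0002.
Applying this once more to t0002000200020002:

t00020002000200020002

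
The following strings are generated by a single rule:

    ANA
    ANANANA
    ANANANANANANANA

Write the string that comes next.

ANANANANANANANANANANANANANANANA

Every step duplicates the string with 'N' between the halves.
So the next term is two copies of ANANANANANANANA with 'N' between the halves.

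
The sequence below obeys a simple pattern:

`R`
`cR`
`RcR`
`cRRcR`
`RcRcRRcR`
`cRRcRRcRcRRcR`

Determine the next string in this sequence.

This is a Fibonacci-style word recurrence s(k) = s(k−2)·s(k−1): e.g. R·cR = RcR.
The next term joins RcRcRRcR and cRRcRRcRcRRcR.

RcRcRRcRcRRcRRcRcRRcR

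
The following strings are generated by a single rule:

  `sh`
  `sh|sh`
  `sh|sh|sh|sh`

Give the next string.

sh|sh|sh|sh|sh|sh|sh|sh

s(k+1) = s(k)·|·s(k) — each term doubles the last with '|' between the halves.
One more doubling of sh|sh|sh|sh gives the answer.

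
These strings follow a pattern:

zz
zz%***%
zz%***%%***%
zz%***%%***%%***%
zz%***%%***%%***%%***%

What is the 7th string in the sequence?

zz%***%%***%%***%%***%%***%%***%

The strings grow by a fixed suffix %***% each time.
From zz%***%%***%%***%%***%, 2 further steps: zz%***%%***%%***%%***% → zz%***%%***%%***%%***%%***% → (answer).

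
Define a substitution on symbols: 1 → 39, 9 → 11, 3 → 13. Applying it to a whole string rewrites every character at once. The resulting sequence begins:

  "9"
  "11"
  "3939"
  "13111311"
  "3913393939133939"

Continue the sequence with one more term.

Rewriting the 16 symbols of 3913393939133939 one by one yields 13 11 39 13 13 11 13 11 13 11 39 13 13 11 13 11; concatenated:

13113913131113111311391313111311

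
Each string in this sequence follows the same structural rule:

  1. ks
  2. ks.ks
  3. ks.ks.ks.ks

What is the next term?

Each string is two copies of the previous one joined by '.'.
Doubling ks.ks.ks.ks with '.' between the halves:

ks.ks.ks.ks.ks.ks.ks.ks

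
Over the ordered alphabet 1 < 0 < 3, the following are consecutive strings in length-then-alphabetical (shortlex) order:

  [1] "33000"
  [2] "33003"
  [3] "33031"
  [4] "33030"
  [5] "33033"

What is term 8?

33313

Stepping forward 3 times from 33033: 33033 → 33311 → 33310, then the target.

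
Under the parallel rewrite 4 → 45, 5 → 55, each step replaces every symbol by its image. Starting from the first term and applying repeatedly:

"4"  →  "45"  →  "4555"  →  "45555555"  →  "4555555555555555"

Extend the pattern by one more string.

45555555555555555555555555555555

Applying the rule to each of the 16 symbols of 4555555555555555 gives the pieces 45 55 55 55 55 55 55 55 55 55 55 55 55 55 55 55, which concatenate to the answer.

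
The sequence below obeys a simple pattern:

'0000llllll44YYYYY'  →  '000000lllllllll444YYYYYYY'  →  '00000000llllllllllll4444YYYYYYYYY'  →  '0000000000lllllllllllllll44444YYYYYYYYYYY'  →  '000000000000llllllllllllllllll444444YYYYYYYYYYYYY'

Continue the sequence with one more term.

Each string has the form 0^{2n} l^{3n} 4^{n} Y^{2n+1}, where the shown terms are n = 2, 3, 4, 5, 6.
At n = 7 the blocks have lengths 14, 21, 7, 15.

00000000000000lllllllllllllllllllll4444444YYYYYYYYYYYYYYY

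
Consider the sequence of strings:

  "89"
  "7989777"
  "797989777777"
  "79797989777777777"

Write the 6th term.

797979797989777777777777777

Each term wraps the previous one in 79 on the left and 777 on the right.
From 79797989777777777, 2 further steps: 79797989777777777 → 7979797989777777777777 → (answer).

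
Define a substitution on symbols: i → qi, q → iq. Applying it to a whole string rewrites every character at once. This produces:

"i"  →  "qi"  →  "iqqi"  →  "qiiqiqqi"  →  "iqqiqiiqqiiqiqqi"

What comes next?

qiiqiqqiiqqiqiiqiqqiqiiqqiiqiqqi

Replace each of the 16 characters of iqqiqiiqqiiqiqqi in place — qi iq iq qi iq qi qi iq iq qi qi iq qi iq iq qi — and concatenate.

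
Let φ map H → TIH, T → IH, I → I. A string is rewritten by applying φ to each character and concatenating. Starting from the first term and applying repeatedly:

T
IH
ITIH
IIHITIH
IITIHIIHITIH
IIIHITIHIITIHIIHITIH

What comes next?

Rewriting the 20 symbols of IIIHITIHIITIHIIHITIH one by one yields I I I TIH I IH I TIH I I IH I TIH I I TIH I IH I TIH; concatenated:

IIITIHIIHITIHIIIHITIHIITIHIIHITIH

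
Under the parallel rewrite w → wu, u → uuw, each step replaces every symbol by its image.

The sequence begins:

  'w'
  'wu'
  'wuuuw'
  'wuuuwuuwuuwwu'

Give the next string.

wuuuwuuwuuwwuuuwuuwwuuuwuuwwuwuuuw

φ(wuuuwuuwuuwwu) expands symbol-by-symbol to wu uuw uuw uuw wu uuw uuw wu uuw uuw wu wu uuw; joining the 13 pieces gives the next term.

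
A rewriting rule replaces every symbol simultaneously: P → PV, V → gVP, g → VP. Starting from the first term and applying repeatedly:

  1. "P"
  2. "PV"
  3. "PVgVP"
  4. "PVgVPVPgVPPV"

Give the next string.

PVgVPVPgVPPVgVPPVVPgVPPVPVgVP

Expanding PVgVPVPgVPPV: P→PV, V→gVP, g→VP, V→gVP, P→PV, V→gVP, P→PV, g→VP, V→gVP, P→PV, P→PV, V→gVP. Concatenated: PV gVP VP gVP PV gVP PV VP gVP PV PV gVP.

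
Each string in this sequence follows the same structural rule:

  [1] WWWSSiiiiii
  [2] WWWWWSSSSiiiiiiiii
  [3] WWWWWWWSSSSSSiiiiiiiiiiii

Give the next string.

WWWWWWWWWSSSSSSSSiiiiiiiiiiiiiii

Reading off run lengths: W runs 3, 5, 7; S runs 2, 4, 6; i runs 6, 9, 12 — each is linear in n (n = 1, 2, …).
For the next term, n = 4, so the run lengths are 9, 8, 15.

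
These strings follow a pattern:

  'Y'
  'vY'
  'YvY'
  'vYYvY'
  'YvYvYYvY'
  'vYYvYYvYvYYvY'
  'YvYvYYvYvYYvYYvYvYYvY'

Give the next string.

Each term (from the third on) is the two preceding terms concatenated in order: term 3 = Y·vY = YvY.
So term 8 is vYYvYYvYvYYvY·YvYvYYvYvYYvYYvYvYYvY.

vYYvYYvYvYYvYYvYvYYvYvYYvYYvYvYYvY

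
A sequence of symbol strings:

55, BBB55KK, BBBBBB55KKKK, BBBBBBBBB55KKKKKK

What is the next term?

Each term wraps the previous one in BBB on the left and KK on the right.
So the next term is BBB·BBBBBBBBB55KKKKKK·KK.

BBBBBBBBBBBB55KKKKKKKK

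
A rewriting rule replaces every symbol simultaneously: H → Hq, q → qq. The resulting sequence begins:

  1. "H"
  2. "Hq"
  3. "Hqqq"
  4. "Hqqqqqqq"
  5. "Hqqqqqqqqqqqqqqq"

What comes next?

Replace each of the 16 characters of Hqqqqqqqqqqqqqqq in place — Hq qq qq qq qq qq qq qq qq qq qq qq qq qq qq qq — and concatenate.

Hqqqqqqqqqqqqqqqqqqqqqqqqqqqqqqq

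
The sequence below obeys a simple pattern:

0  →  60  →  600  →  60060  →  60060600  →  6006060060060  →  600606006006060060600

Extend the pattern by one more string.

6006060060060600606006006060060060

Each term (from the third on) is the previous term followed by the one before it: term 3 = 60·0 = 600.
The next term joins 600606006006060060600 and 6006060060060.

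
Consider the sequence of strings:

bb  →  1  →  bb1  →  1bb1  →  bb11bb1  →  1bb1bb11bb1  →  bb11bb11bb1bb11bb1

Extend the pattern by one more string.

From term 3 onward, concatenate the second-to-last term with the last: bb·1 = bb1, 1·bb1 = 1bb1, …
The next term joins 1bb1bb11bb1 and bb11bb11bb1bb11bb1.

1bb1bb11bb1bb11bb11bb1bb11bb1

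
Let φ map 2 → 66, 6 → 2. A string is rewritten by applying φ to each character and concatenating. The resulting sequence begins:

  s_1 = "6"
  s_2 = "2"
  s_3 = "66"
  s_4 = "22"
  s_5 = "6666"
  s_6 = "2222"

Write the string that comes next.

66666666

Expanding 2222: 2→66, 2→66, 2→66, 2→66. Concatenated: 66 66 66 66.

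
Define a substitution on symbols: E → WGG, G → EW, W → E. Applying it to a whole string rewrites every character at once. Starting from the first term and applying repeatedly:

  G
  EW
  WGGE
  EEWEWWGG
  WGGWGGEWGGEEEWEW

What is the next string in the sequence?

Rewriting the 16 symbols of WGGWGGEWGGEEEWEW one by one yields E EW EW E EW EW WGG E EW EW WGG WGG WGG E WGG E; concatenated:

EEWEWEEWEWWGGEEWEWWGGWGGWGGEWGGE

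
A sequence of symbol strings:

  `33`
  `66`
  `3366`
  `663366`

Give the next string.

This is a Fibonacci-style word recurrence s(k) = s(k−2)·s(k−1): e.g. 33·66 = 3366.
Continuing: 3366 · 663366 gives term 5.

3366663366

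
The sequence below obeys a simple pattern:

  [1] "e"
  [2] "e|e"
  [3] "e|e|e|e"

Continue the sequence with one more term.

Every step duplicates the string with '|' between the halves.
So the next term is two copies of e|e|e|e with '|' between the halves.

e|e|e|e|e|e|e|e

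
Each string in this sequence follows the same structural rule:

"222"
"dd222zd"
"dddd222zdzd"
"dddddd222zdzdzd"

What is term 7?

dddddddddddd222zdzdzdzdzdzd

Every step adds dd to the front and zd to the end of the previous string.
From dddddd222zdzdzd, 3 further steps: dddddd222zdzdzd → dddddddd222zdzdzdzd → dddddddddd222zdzdzdzdzd → (answer).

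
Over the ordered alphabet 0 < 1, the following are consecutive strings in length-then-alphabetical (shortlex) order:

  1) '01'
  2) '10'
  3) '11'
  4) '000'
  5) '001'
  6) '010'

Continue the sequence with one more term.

Find the rightmost character of 010 below 1, bump it to the next letter, and reset everything to its right to 0.

011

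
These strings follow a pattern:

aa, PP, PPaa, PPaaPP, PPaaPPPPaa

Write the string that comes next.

Each term (from the third on) is the previous term followed by the one before it: term 3 = PP·aa = PPaa.
Continuing: PPaaPPPPaa · PPaaPP gives term 6.

PPaaPPPPaaPPaaPP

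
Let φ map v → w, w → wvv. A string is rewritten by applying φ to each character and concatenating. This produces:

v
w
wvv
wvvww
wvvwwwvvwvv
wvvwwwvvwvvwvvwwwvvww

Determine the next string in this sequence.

Rewriting the 21 symbols of wvvwwwvvwvvwvvwwwvvww one by one yields wvv w w wvv wvv wvv w w wvv w w wvv w w wvv wvv wvv w w wvv wvv; concatenated:

wvvwwwvvwvvwvvwwwvvwwwvvwwwvvwvvwvvwwwvvwvv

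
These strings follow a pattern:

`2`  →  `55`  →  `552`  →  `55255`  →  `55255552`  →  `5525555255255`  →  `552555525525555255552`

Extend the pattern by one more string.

This is a Fibonacci-style word recurrence s(k) = s(k−1)·s(k−2): e.g. 55·2 = 552.
Continuing: 552555525525555255552 · 5525555255255 gives term 8.

5525555255255552555525525555255255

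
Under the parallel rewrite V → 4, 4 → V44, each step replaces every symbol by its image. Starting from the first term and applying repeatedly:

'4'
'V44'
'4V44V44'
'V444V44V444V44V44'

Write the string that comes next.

Replace each of the 17 characters of V444V44V444V44V44 in place — 4 V44 V44 V44 4 V44 V44 4 V44 V44 V44 4 V44 V44 4 V44 V44 — and concatenate.

4V44V44V444V44V444V44V44V444V44V444V44V44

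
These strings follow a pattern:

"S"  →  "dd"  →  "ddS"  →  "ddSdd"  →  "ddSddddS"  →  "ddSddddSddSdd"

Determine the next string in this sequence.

From term 3 onward, concatenate the last term with the second-to-last: dd·S = ddS, ddS·dd = ddSdd, …
The next term joins ddSddddSddSdd and ddSddddS.

ddSddddSddSddddSddddS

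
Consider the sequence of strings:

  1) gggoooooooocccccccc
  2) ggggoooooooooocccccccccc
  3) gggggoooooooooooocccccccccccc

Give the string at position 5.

The n-th term is n g's then 2n+2 o's then 2n+2 c's, where the shown terms are n = 3, 4, 5.
Setting n = 7 gives 7, 16, 16 characters in each block.

gggggggoooooooooooooooocccccccccccccccc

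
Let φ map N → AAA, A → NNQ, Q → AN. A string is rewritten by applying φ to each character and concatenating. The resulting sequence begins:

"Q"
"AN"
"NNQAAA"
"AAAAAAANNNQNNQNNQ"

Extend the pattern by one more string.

Replace each of the 17 characters of AAAAAAANNNQNNQNNQ in place — NNQ NNQ NNQ NNQ NNQ NNQ NNQ AAA AAA AAA AN AAA AAA AN AAA AAA AN — and concatenate.

NNQNNQNNQNNQNNQNNQNNQAAAAAAAAAANAAAAAAANAAAAAAAN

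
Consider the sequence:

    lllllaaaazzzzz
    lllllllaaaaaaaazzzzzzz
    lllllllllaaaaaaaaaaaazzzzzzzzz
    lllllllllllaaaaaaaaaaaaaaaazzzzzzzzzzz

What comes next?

Reading off run lengths: l runs 5, 7, 9, 11; a runs 4, 8, 12, 16; z runs 5, 7, 9, 11 — each is linear in n (n = 1, 2, …).
Setting n = 5 gives 13, 20, 13 characters in each block.

lllllllllllllaaaaaaaaaaaaaaaaaaaazzzzzzzzzzzzz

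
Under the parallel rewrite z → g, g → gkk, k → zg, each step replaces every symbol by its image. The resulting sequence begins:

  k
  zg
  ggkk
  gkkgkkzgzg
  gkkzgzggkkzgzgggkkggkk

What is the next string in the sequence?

φ(gkkzgzggkkzgzgggkkggkk) expands symbol-by-symbol to gkk zg zg g gkk g gkk gkk zg zg g gkk g gkk gkk gkk zg zg gkk gkk zg zg; joining the 22 pieces gives the next term.

gkkzgzgggkkggkkgkkzgzgggkkggkkgkkgkkzgzggkkgkkzgzg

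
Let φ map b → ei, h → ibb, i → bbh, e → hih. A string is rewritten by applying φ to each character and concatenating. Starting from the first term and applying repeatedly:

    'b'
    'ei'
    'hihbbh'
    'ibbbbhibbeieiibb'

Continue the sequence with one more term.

Replace each of the 16 characters of ibbbbhibbeieiibb in place — bbh ei ei ei ei ibb bbh ei ei hih bbh hih bbh bbh ei ei — and concatenate.

bbheieieieiibbbbheieihihbbhhihbbhbbheiei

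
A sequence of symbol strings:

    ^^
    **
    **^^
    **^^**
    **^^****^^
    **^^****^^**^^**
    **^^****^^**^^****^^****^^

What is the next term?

From term 3 onward, concatenate the last term with the second-to-last: **·^^ = **^^, **^^·** = **^^**, …
Continuing: **^^****^^**^^****^^****^^ · **^^****^^**^^** gives term 8.

**^^****^^**^^****^^****^^**^^****^^**^^**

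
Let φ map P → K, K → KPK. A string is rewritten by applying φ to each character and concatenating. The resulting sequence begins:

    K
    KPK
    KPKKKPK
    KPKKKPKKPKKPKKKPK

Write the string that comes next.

Replace each of the 17 characters of KPKKKPKKPKKPKKKPK in place — KPK K KPK KPK KPK K KPK KPK K KPK KPK K KPK KPK KPK K KPK — and concatenate.

KPKKKPKKPKKPKKKPKKPKKKPKKPKKKPKKPKKPKKKPK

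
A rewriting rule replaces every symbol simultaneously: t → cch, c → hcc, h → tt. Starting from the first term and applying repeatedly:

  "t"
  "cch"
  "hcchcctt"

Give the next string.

Apply φ to hcchcctt symbol by symbol: h→tt, c→hcc, c→hcc, h→tt, c→hcc, c→hcc, t→cch, t→cch; joined: tt hcc hcc tt hcc hcc cch cch.

tthcchcctthcchcccchcch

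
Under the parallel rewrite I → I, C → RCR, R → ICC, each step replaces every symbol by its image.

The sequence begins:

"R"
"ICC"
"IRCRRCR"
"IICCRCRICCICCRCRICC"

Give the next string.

Applying the rule to each of the 19 symbols of IICCRCRICCICCRCRICC gives the pieces I I RCR RCR ICC RCR ICC I RCR RCR I RCR RCR ICC RCR ICC I RCR RCR, which concatenate to the answer.

IIRCRRCRICCRCRICCIRCRRCRIRCRRCRICCRCRICCIRCRRCR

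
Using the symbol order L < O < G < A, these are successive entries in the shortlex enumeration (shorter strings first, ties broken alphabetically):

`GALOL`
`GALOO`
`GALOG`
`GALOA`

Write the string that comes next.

GALGL

Find the rightmost character of GALOA below A, bump it to the next letter, and reset everything to its right to L.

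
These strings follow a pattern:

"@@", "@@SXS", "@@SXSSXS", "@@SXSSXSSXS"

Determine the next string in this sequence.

The strings grow by a fixed suffix SXS each time.
Applying this once more to @@SXSSXSSXS:

@@SXSSXSSXSSXS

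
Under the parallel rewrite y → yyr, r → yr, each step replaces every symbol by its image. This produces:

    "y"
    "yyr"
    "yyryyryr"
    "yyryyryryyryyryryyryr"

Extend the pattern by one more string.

yyryyryryyryyryryyryryyryyryryyryyryryyryryyryyryryyryr

Replace each of the 21 characters of yyryyryryyryyryryyryr in place — yyr yyr yr yyr yyr yr yyr yr yyr yyr yr yyr yyr yr yyr yr yyr yyr yr yyr yr — and concatenate.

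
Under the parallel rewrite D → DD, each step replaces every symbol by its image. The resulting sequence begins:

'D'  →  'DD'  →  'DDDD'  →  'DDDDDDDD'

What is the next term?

Expanding DDDDDDDD: D→DD, D→DD, D→DD, D→DD, D→DD, D→DD, D→DD, D→DD. Concatenated: DD DD DD DD DD DD DD DD.

DDDDDDDDDDDDDDDD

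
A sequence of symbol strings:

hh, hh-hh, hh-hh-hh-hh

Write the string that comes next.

Each string is two copies of the previous one joined by '-'.
Doubling hh-hh-hh-hh with '-' between the halves:

hh-hh-hh-hh-hh-hh-hh-hh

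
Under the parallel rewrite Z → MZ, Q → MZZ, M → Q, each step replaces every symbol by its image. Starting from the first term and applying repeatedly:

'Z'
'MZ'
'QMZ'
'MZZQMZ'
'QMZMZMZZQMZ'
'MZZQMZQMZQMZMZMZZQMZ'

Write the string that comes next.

Applying the rule to each of the 20 symbols of MZZQMZQMZQMZMZMZZQMZ gives the pieces Q MZ MZ MZZ Q MZ MZZ Q MZ MZZ Q MZ Q MZ Q MZ MZ MZZ Q MZ, which concatenate to the answer.

QMZMZMZZQMZMZZQMZMZZQMZQMZQMZMZMZZQMZ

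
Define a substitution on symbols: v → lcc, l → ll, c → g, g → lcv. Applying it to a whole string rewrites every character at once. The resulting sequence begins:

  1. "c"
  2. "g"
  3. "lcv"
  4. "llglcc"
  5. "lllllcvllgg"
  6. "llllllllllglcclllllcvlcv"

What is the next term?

Rewriting the 24 symbols of llllllllllglcclllllcvlcv one by one yields ll ll ll ll ll ll ll ll ll ll lcv ll g g ll ll ll ll ll g lcc ll g lcc; concatenated:

lllllllllllllllllllllcvllggllllllllllglccllglcc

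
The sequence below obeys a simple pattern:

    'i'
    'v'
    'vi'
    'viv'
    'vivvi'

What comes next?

vivviviv

Each term (from the third on) is the previous term followed by the one before it: term 3 = v·i = vi.
Continuing: vivvi · viv gives term 6.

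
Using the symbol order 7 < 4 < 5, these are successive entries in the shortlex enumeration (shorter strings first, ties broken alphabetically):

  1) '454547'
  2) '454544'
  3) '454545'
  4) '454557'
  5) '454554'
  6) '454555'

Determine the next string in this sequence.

455777

Find the rightmost character of 454555 below 5, bump it to the next letter, and reset everything to its right to 7.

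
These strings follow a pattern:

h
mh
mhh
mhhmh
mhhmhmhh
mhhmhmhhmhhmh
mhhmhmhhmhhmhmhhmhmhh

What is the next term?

mhhmhmhhmhhmhmhhmhmhhmhhmhmhhmhhmh

Each term (from the third on) is the previous term followed by the one before it: term 3 = mh·h = mhh.
Continuing: mhhmhmhhmhhmhmhhmhmhh · mhhmhmhhmhhmh gives term 8.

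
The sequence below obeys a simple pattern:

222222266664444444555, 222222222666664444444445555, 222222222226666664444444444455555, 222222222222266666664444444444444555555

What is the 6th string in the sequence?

222222222222222226666666664444444444444444455555555

Each string has the form 2^{2n+1} 6^{n+1} 4^{2n+1} 5^{n}, where the shown terms are n = 3, 4, 5, 6.
For term 6, n = 8, so the run lengths are 17, 9, 17, 8.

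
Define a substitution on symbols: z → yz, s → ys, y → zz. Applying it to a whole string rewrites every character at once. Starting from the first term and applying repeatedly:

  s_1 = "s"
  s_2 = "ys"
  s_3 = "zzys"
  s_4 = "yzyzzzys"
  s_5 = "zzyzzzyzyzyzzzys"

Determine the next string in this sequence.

yzyzzzyzyzyzzzyzzzyzzzyzyzyzzzys

Replace each of the 16 characters of zzyzzzyzyzyzzzys in place — yz yz zz yz yz yz zz yz zz yz zz yz yz yz zz ys — and concatenate.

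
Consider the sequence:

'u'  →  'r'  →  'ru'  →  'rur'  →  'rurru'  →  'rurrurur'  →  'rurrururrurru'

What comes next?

Each term (from the third on) is the previous term followed by the one before it: term 3 = r·u = ru.
Continuing: rurrururrurru · rurrurur gives term 8.

rurrururrurrururrurur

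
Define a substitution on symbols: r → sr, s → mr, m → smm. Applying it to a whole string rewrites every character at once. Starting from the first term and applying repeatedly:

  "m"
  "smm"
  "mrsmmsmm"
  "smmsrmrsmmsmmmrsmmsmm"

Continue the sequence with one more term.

mrsmmsmmmrsrsmmsrmrsmmsmmmrsmmsmmsmmsrmrsmmsmmmrsmmsmm

Applying the rule to each of the 21 symbols of smmsrmrsmmsmmmrsmmsmm gives the pieces mr smm smm mr sr smm sr mr smm smm mr smm smm smm sr mr smm smm mr smm smm, which concatenate to the answer.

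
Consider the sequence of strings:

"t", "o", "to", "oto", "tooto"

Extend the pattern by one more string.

This is a Fibonacci-style word recurrence s(k) = s(k−2)·s(k−1): e.g. t·o = to.
So term 6 is oto·tooto.

ototooto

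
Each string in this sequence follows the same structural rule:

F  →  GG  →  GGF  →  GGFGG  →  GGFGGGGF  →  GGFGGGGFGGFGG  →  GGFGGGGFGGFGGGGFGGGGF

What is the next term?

From term 3 onward, concatenate the last term with the second-to-last: GG·F = GGF, GGF·GG = GGFGG, …
The next term joins GGFGGGGFGGFGGGGFGGGGF and GGFGGGGFGGFGG.

GGFGGGGFGGFGGGGFGGGGFGGFGGGGFGGFGG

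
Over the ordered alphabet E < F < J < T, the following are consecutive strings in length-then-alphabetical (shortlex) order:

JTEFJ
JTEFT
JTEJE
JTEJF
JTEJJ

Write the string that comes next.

Find the rightmost character of JTEJJ below T, bump it to the next letter, and reset everything to its right to E.

JTEJT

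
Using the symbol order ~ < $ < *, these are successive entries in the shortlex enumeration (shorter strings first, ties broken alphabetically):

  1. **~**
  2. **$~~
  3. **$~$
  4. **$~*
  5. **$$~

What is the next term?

**$$$

The successor of **$$~ increments the rightmost position that isn't already * and resets every position after it to ~.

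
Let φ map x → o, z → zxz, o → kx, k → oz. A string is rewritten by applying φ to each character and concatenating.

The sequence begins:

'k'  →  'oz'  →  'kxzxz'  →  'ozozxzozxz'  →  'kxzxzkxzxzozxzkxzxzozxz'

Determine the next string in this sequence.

Rewriting the 23 symbols of kxzxzkxzxzozxzkxzxzozxz one by one yields oz o zxz o zxz oz o zxz o zxz kx zxz o zxz oz o zxz o zxz kx zxz o zxz; concatenated:

ozozxzozxzozozxzozxzkxzxzozxzozozxzozxzkxzxzozxz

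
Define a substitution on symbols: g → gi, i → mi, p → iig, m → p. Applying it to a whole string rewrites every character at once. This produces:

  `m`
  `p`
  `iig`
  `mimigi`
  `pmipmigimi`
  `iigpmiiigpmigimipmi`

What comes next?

Replace each of the 19 characters of iigpmiiigpmigimipmi in place — mi mi gi iig p mi mi mi gi iig p mi gi mi p mi iig p mi — and concatenate.

mimigiiigpmimimigiiigpmigimipmiiigpmi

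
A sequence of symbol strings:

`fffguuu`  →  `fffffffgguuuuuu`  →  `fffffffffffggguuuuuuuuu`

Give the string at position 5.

Term n consists of 4n-1 f's, followed by n g's, followed by 3n u's (n = 1, 2, …).
Setting n = 5 gives 19, 5, 15 characters in each block.

fffffffffffffffffffggggguuuuuuuuuuuuuuu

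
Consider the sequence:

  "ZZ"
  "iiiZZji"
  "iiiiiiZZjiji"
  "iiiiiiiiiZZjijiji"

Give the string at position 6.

iiiiiiiiiiiiiiiZZjijijijiji

s(k+1) = iii·s(k)·ji, so each term gains iii as a prefix and ji as a suffix.
From iiiiiiiiiZZjijiji, 2 further steps: iiiiiiiiiZZjijiji → iiiiiiiiiiiiZZjijijiji → (answer).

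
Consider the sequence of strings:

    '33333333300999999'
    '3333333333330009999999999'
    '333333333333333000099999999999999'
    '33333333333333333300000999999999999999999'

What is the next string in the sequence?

3333333333333333333330000009999999999999999999999

Term n consists of 3n+3 3's, followed by n 0's, followed by 4n-2 9's, where the shown terms are n = 2, 3, 4, 5.
Setting n = 6 gives 21, 6, 22 characters in each block.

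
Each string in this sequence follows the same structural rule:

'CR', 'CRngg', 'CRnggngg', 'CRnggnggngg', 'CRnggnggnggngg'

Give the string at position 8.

CRnggnggnggnggnggnggngg

Each term is the previous one with ngg appended.
From CRnggnggnggngg, 3 further steps: CRnggnggnggngg → CRnggnggnggnggngg → CRnggnggnggnggnggngg → (answer).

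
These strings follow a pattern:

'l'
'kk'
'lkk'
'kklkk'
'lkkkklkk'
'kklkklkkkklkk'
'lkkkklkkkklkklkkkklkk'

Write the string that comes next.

kklkklkkkklkklkkkklkkkklkklkkkklkk

Each term (from the third on) is the two preceding terms concatenated in order: term 3 = l·kk = lkk.
So term 8 is kklkklkkkklkk·lkkkklkkkklkklkkkklkk.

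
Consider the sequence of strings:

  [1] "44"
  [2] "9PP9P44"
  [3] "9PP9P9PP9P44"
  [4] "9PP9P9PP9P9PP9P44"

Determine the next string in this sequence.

The strings grow by a fixed prefix 9PP9P each time.
So the next term is 9PP9P·9PP9P9PP9P9PP9P44.

9PP9P9PP9P9PP9P9PP9P44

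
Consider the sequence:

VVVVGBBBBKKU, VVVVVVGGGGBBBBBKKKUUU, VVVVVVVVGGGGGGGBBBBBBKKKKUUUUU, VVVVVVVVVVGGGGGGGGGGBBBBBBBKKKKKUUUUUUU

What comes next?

VVVVVVVVVVVVGGGGGGGGGGGGGBBBBBBBBKKKKKKUUUUUUUUU

Term n consists of 2n+2 V's, followed by 3n-2 G's, followed by n+3 B's, followed by n+1 K's, followed by 2n-1 U's (n = 1, 2, …).
For the next term, n = 5, so the run lengths are 12, 13, 8, 6, 9.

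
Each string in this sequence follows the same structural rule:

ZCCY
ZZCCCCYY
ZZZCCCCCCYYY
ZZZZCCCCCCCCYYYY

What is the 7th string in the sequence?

The n-th term is n Z's then 2n C's then n Y's (n = 1, 2, …).
Setting n = 7 gives 7, 14, 7 characters in each block.

ZZZZZZZCCCCCCCCCCCCCCYYYYYYY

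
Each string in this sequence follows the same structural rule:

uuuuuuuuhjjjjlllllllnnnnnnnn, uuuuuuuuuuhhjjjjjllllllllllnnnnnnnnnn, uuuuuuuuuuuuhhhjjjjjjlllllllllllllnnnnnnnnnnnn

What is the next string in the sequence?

Reading off run lengths: u runs 8, 10, 12; h runs 1, 2, 3; j runs 4, 5, 6; l runs 7, 10, 13; n runs 8, 10, 12 — each is linear in n, where the shown terms are n = 3, 4, 5.
For the next term, n = 6, so the run lengths are 14, 4, 7, 16, 14.

uuuuuuuuuuuuuuhhhhjjjjjjjllllllllllllllllnnnnnnnnnnnnnn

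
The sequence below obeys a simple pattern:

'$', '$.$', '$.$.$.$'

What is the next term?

Each string is two copies of the previous one joined by '.'.
So the next term is two copies of $.$.$.$ with '.' between the halves.

$.$.$.$.$.$.$.$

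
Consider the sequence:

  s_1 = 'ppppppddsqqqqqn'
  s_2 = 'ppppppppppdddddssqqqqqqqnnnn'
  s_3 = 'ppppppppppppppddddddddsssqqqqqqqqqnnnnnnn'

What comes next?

The n-th term is 4n+2 p's then 3n-1 d's then n s's then 2n+3 q's then 3n-2 n's (n = 1, 2, …).
Setting n = 4 gives 18, 11, 4, 11, 10 characters in each block.

ppppppppppppppppppdddddddddddssssqqqqqqqqqqqnnnnnnnnnn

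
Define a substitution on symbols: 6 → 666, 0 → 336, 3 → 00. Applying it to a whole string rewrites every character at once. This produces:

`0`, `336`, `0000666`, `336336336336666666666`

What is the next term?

0000666000066600006660000666666666666666666666666666666

Applying the rule to each of the 21 symbols of 336336336336666666666 gives the pieces 00 00 666 00 00 666 00 00 666 00 00 666 666 666 666 666 666 666 666 666 666, which concatenate to the answer.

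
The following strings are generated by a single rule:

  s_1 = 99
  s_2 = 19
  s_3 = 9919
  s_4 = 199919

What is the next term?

9919199919

This is a Fibonacci-style word recurrence s(k) = s(k−2)·s(k−1): e.g. 99·19 = 9919.
So term 5 is 9919·199919.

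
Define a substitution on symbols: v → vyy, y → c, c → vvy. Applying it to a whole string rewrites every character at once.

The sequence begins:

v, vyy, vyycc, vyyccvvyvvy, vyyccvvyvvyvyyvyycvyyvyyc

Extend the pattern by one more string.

Rewriting the 25 symbols of vyyccvvyvvyvyyvyycvyyvyyc one by one yields vyy c c vvy vvy vyy vyy c vyy vyy c vyy c c vyy c c vvy vyy c c vyy c c vvy; concatenated:

vyyccvvyvvyvyyvyycvyyvyycvyyccvyyccvvyvyyccvyyccvvy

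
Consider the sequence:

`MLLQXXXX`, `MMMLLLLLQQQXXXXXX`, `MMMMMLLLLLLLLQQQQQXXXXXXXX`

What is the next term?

MMMMMMMLLLLLLLLLLLQQQQQQQXXXXXXXXXX

Each string has the form M^{2n-1} L^{3n-1} Q^{2n-1} X^{2n+2} (n = 1, 2, …).
Setting n = 4 gives 7, 11, 7, 10 characters in each block.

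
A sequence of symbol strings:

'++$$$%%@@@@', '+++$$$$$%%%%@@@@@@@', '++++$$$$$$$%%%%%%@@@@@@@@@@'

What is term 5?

++++++$$$$$$$$$$$%%%%%%%%%%@@@@@@@@@@@@@@@@

Term n consists of n+1 +'s, followed by 2n+1 $'s, followed by 2n %'s, followed by 3n+1 @'s (n = 1, 2, …).
At n = 5 the blocks have lengths 6, 11, 10, 16.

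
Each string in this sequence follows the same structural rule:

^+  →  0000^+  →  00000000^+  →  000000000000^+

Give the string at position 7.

Each term is the previous one with 0000 prepended.
From 000000000000^+, 3 further steps: 000000000000^+ → 0000000000000000^+ → 00000000000000000000^+ → (answer).

000000000000000000000000^+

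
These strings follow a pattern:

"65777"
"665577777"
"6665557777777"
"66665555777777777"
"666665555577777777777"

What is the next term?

Reading off run lengths: 6 runs 1, 2, 3, 4, 5; 5 runs 1, 2, 3, 4, 5; 7 runs 3, 5, 7, 9, 11 — each is linear in n (n = 1, 2, …).
At n = 6 the blocks have lengths 6, 6, 13.

6666665555557777777777777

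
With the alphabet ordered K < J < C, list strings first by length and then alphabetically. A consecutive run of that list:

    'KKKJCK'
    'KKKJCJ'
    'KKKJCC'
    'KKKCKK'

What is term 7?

KKKCJK

Stepping forward 3 times from KKKCKK: KKKCKK → KKKCKJ → KKKCKC, then the target.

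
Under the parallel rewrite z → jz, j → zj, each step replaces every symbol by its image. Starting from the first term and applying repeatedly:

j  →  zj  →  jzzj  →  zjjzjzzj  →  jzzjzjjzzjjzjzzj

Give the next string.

zjjzjzzjjzzjzjjzjzzjzjjzzjjzjzzj

Replace each of the 16 characters of jzzjzjjzzjjzjzzj in place — zj jz jz zj jz zj zj jz jz zj zj jz zj jz jz zj — and concatenate.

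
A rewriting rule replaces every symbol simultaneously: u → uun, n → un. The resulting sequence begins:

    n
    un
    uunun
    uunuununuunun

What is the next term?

Replace each of the 13 characters of uunuununuunun in place — uun uun un uun uun un uun un uun uun un uun un — and concatenate.

uunuununuunuununuununuunuununuunun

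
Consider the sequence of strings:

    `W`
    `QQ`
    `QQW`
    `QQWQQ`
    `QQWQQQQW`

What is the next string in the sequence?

QQWQQQQWQQWQQ

This is a Fibonacci-style word recurrence s(k) = s(k−1)·s(k−2): e.g. QQ·W = QQW.
So term 6 is QQWQQQQW·QQWQQ.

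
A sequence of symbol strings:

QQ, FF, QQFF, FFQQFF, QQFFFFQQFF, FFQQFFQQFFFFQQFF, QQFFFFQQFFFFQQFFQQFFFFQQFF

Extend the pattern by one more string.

Each term (from the third on) is the two preceding terms concatenated in order: term 3 = QQ·FF = QQFF.
Continuing: FFQQFFQQFFFFQQFF · QQFFFFQQFFFFQQFFQQFFFFQQFF gives term 8.

FFQQFFQQFFFFQQFFQQFFFFQQFFFFQQFFQQFFFFQQFF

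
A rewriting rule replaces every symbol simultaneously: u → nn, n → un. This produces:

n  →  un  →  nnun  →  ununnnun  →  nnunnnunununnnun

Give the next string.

Applying the rule to each of the 16 symbols of nnunnnunununnnun gives the pieces un un nn un un un nn un nn un nn un un un nn un, which concatenate to the answer.

ununnnunununnnunnnunnnunununnnun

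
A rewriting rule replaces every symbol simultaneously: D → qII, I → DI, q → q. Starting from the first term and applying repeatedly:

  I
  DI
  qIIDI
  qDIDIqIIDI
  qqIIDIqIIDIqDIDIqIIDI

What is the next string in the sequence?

qqDIDIqIIDIqDIDIqIIDIqqIIDIqIIDIqDIDIqIIDI

φ(qqIIDIqIIDIqDIDIqIIDI) expands symbol-by-symbol to q q DI DI qII DI q DI DI qII DI q qII DI qII DI q DI DI qII DI; joining the 21 pieces gives the next term.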